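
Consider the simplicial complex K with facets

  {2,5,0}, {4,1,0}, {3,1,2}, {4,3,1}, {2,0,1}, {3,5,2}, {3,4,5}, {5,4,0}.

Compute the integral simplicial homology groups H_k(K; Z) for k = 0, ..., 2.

H_0 ≅ Z,  H_1 = 0,  H_2 ≅ Z.

K has 6 vertices, 12 edges, 8 triangles.
rank ∂_0 = 0, rank ∂_1 = 5 ⇒ b_0 = 6 − 0 − 5 = 1; all invariant factors of ∂_1 are 1 so no torsion. So H_0 ≅ Z.
rank ∂_1 = 5, rank ∂_2 = 7 ⇒ b_1 = 12 − 5 − 7 = 0; all invariant factors of ∂_2 are 1 so no torsion. So H_1 ≅ 0.
rank ∂_2 = 7, rank ∂_3 = 0 ⇒ b_2 = 8 − 7 − 0 = 1. So H_2 ≅ Z.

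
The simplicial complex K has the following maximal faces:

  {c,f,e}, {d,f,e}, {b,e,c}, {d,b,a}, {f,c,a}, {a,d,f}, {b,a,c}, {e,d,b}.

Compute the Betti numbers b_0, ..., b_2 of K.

b_0 = 1, b_1 = 0, b_2 = 1.

Fix the vertex order a < b < c < d < e < f and write every simplex with vertices in increasing order. Then dim K = 2 and the simplices of K are:

  0-simplices (6): a, b, c, d, e, f
  1-simplices (12): ab, ac, ad, af, bc, bd, be, ce, cf, de, df, ef
  2-simplices (8): abc, abd, acf, adf, bce, bde, cef, def

so the chain groups are C_0 ≅ Z^6, C_1 ≅ Z^12, C_2 ≅ Z^8.

The boundary map ∂_1: C_1 → C_0 sends each edge [p,q] (with p < q) to q − p.
The 6×12 boundary matrix has rank 5 and Smith normal form diag(1,1,1,1,1).

The boundary map ∂_2: C_2 → C_1 maps a triangle to the signed sum of its edges. For instance
  ∂acf = cf − af + ac,
  ∂cef = ef − cf + ce.
This gives a 12×8 integer matrix of rank 7; reducing to Smith normal form yields diagonal entries (1,1,1,1,1,1,1).

Reading off H_k = ker ∂_k / im ∂_{k+1}:

  H_0: rank C_0 − rank ∂_1 = 6 − 5 = 1, and the invariant factors of ∂_1 are all 1, so H_0 ≅ Z.
  H_1: rank ker ∂_1 − rank ∂_2 = (12 − 5) − 7 = 0, and the invariant factors of ∂_2 are all 1, so H_1 ≅ 0.
  H_2: rank ker ∂_2 − rank ∂_3 = (8 − 7) − 0 = 1, and there is no ∂_3, so H_2 ≅ Z.

Hence the Betti numbers are b_0 = 1, b_1 = 0, b_2 = 1.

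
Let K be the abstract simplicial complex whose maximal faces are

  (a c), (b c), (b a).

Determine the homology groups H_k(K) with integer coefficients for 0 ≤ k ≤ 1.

H_0 = Z,  H_1 = Z.

Take the total order a < b < c on the vertex set. Then K (dimension 1) consists of the simplices:

  0-simplices (3): a, b, c
  1-simplices (3): ab, ac, bc

so the chain groups are C_0 ≅ Z^3, C_1 ≅ Z^3.

The boundary map ∂_1: C_1 → C_0 maps an edge to its endpoints' difference, ∂[p,q] = q − p. For instance
  ∂bc = c − b.
As a 3×3 matrix over Z this has rank 2, with invariant factors (1,1).

Computing H_k = (kernel of ∂_k) / (image of ∂_{k+1}):

  H_0: rank C_0 − rank ∂_1 = 3 − 2 = 1, and the invariant factors of ∂_1 are all 1, so H_0 ≅ Z.
  H_1: rank ker ∂_1 − rank ∂_2 = (3 − 2) − 0 = 1, and there is no ∂_2, so H_1 ≅ Z.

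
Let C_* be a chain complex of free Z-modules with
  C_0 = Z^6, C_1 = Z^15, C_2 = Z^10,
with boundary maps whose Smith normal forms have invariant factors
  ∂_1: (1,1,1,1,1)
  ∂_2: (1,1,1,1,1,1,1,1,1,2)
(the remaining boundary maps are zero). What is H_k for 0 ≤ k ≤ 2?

H_0 = Z,  H_1 = Z/2,  H_2 = 0.

H_0: b_0 = 6 − 0 − 5 = 1; torsion from ∂_1 factors > 1: none. So H_0 = Z.
H_1: b_1 = 15 − 5 − 10 = 0; torsion from ∂_2 factors > 1: [2]. So H_1 = Z/2.
H_2: b_2 = 10 − 10 − 0 = 0; torsion from ∂_3 factors > 1: none. So H_2 = 0.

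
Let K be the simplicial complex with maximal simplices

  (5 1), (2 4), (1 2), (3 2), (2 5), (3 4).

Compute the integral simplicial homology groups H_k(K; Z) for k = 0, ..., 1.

K has 5 vertices, 6 edges.
rank ∂_0 = 0, rank ∂_1 = 4 ⇒ b_0 = 5 − 0 − 4 = 1; all invariant factors of ∂_1 are 1 so no torsion. So H_0 ≅ Z.
rank ∂_1 = 4, rank ∂_2 = 0 ⇒ b_1 = 6 − 4 − 0 = 2. So H_1 ≅ Z^2.

H_0 ≅ Z,  H_1 ≅ Z^2.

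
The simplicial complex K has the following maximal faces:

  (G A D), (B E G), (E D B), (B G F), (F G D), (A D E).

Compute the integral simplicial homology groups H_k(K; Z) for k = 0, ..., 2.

H_0 = Z,  H_1 = Z,  H_2 = 0.

Fix the vertex order A < B < D < E < F < G and write every simplex with vertices in increasing order. Then dim K = 2 and the simplices of K are:

  0-simplices (6): A, B, D, E, F, G
  1-simplices (12): AD, AE, AG, BD, BE, BF, BG, DE, DF, DG, EG, FG
  2-simplices (6): ADE, ADG, BDE, BEG, BFG, DFG

giving chain groups C_0 ≅ Z^6, C_1 ≅ Z^12, C_2 ≅ Z^6.

∂_1: C_1 → C_0 maps an edge to its endpoints' difference, ∂[p,q] = q − p. For instance
  ∂FG = G − F.
As a 6×12 matrix over Z this has rank 5, with invariant factors (1,1,1,1,1).

The boundary map ∂_2: C_2 → C_1 acts by ∂[p,q,r] = [q,r] − [p,r] + [p,q]. For instance
  ∂ADE = DE − AE + AD,
  ∂BEG = EG − BG + BE.
The resulting 12×6 matrix has rank 6, and its Smith normal form has invariant factors (1,1,1,1,1,1).

Reading off H_k = ker ∂_k / im ∂_{k+1}:

  H_0: rank C_0 − rank ∂_1 = 6 − 5 = 1, and the invariant factors of ∂_1 are all 1, so H_0 ≅ Z.
  H_1: rank ker ∂_1 − rank ∂_2 = (12 − 5) − 6 = 1, and the invariant factors of ∂_2 are all 1, so H_1 ≅ Z.
  H_2: rank ker ∂_2 − rank ∂_3 = (6 − 6) − 0 = 0, and there is no ∂_3, so H_2 ≅ 0.

As a check, the Euler characteristic is 6 − 12 + 6 = 0, which agrees with 1 − 1 + 0 = 0.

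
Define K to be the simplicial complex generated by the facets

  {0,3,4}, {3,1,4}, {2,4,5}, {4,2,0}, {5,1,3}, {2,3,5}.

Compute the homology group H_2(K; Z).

Order the vertices as 0 < 1 < 2 < 3 < 4 < 5. Listing each simplex with vertices in this order, K has dimension 2 with simplices:

  0-simplices (6): [0], [1], [2], [3], [4], [5]
  1-simplices (12): [0,2], [0,3], [0,4], [1,3], [1,4], [1,5], [2,3], [2,4], [2,5], [3,4], [3,5], [4,5]
  2-simplices (6): [0,2,4], [0,3,4], [1,3,4], [1,3,5], [2,3,5], [2,4,5]

Hence C_0 ≅ Z^6, C_1 ≅ Z^12, C_2 ≅ Z^6.

Boundary ∂_1: C_1 → C_0 sends each edge [p,q] (with p < q) to q − p.
The resulting 6×12 matrix has rank 5, and its Smith normal form has invariant factors (1,1,1,1,1).

∂_2: C_2 → C_1 acts by ∂[p,q,r] = [q,r] − [p,r] + [p,q]. For instance
  ∂[1,3,5] = [3,5] − [1,5] + [1,3],
  ∂[2,4,5] = [4,5] − [2,5] + [2,4].
As a 12×6 matrix over Z this has rank 6, with invariant factors (1,1,1,1,1,1).

Now H_k = ker ∂_k / im ∂_{k+1}, so:

  H_2: rank ker ∂_2 − rank ∂_3 = (6 − 6) − 0 = 0, and there is no ∂_3, so H_2 = 0.

(K is a triangulation of the cylinder S^1 x I.)

H_2 = 0.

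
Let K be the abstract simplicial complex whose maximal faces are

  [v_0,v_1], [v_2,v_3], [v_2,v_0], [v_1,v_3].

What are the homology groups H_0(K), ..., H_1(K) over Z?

H_0 ≅ Z,  H_1 ≅ Z.

K has 4 vertices, 4 edges.
rank ∂_0 = 0, rank ∂_1 = 3 ⇒ b_0 = 4 − 0 − 3 = 1; all invariant factors of ∂_1 are 1 so no torsion. So H_0 ≅ Z.
rank ∂_1 = 3, rank ∂_2 = 0 ⇒ b_1 = 4 − 3 − 0 = 1. So H_1 ≅ Z.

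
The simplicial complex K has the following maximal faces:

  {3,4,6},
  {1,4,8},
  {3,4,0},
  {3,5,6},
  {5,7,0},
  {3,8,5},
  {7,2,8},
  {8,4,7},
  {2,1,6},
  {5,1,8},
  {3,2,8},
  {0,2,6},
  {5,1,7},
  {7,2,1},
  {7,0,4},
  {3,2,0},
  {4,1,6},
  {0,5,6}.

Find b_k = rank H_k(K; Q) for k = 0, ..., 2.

b_0 = 1, b_1 = 1, b_2 = 0.

Fix the vertex order 0 < 1 < 2 < 3 < 4 < 5 < 6 < 7 < 8 and write every simplex with vertices in increasing order. Then dim K = 2 and the simplices of K are:

  0-simplices (9): [0], [1], [2], [3], [4], [5], [6], [7], [8]
  1-simplices (27): (27 of them)
  2-simplices (18): [0,2,3], [0,2,6], [0,3,4], [0,4,7], [0,5,6], [0,5,7], [1,2,6], [1,2,7], [1,4,6], [1,4,8], [1,5,7], [1,5,8], [2,3,8], [2,7,8], [3,4,6], [3,5,6], [3,5,8], [4,7,8]

giving chain groups C_0 ≅ Z^9, C_1 ≅ Z^27, C_2 ≅ Z^18.

Boundary ∂_1: C_1 → C_0 maps an edge to its endpoints' difference, ∂[p,q] = q − p.
As a 9×27 matrix over Z this has rank 8, with invariant factors (1,1,1,1,1,1,1,1).

Boundary ∂_2: C_2 → C_1 maps a triangle to the signed sum of its edges. For instance
  ∂[4,7,8] = [7,8] − [4,8] + [4,7],
  ∂[1,4,8] = [4,8] − [1,8] + [1,4].
The resulting 27×18 matrix has rank 18, and its Smith normal form has invariant factors (1,1,1,1,1,1,1,1,1,1,1,1,1,1,1,1,1,2).

Computing H_k = (kernel of ∂_k) / (image of ∂_{k+1}):

  H_0: rank C_0 − rank ∂_1 = 9 − 8 = 1, and the invariant factors of ∂_1 are all 1, so H_0 = Z.
  H_1: rank ker ∂_1 − rank ∂_2 = (27 − 8) − 18 = 1, and ∂_2 has invariant factor 2 > 1, so H_1 = Z × Z/2.
  H_2: rank ker ∂_2 − rank ∂_3 = (18 − 18) − 0 = 0, and there is no ∂_3, so H_2 = 0.

Hence the Betti numbers are b_0 = 1, b_1 = 1, b_2 = 0.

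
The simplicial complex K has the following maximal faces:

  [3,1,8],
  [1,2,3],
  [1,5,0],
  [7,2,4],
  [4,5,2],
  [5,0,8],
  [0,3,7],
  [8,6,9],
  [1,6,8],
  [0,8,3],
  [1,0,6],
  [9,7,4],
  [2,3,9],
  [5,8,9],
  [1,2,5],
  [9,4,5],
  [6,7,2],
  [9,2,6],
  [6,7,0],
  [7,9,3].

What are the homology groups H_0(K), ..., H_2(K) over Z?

H_0 ≅ Z,  H_1 ≅ Z × Z/2,  H_2 = 0.

Take the total order 0 < 1 < 2 < 3 < 4 < 5 < 6 < 7 < 8 < 9 on the vertex set. Then K (dimension 2) consists of the simplices:

  0-simplices (10): [0], [1], [2], [3], [4], [5], [6], [7], [8], [9]
  1-simplices (30): (30 of them)
  2-simplices (20): (20 of them)

Hence C_0 ≅ Z^10, C_1 ≅ Z^30, C_2 ≅ Z^20.

Boundary ∂_1: C_1 → C_0 maps an edge to its endpoints' difference, ∂[p,q] = q − p. For instance
  ∂[1,3] = [3] − [1].
This gives a 10×30 integer matrix of rank 9; reducing to Smith normal form yields diagonal entries (1,1,1,1,1,1,1,1,1).

Boundary ∂_2: C_2 → C_1 acts by ∂[p,q,r] = [q,r] − [p,r] + [p,q]. For instance
  ∂[0,1,6] = [1,6] − [0,6] + [0,1],
  ∂[1,2,3] = [2,3] − [1,3] + [1,2].
As a 30×20 matrix over Z this has rank 20, with invariant factors (1,1,1,1,1,1,1,1,1,1,1,1,1,1,1,1,1,1,1,2).

Now H_k = ker ∂_k / im ∂_{k+1}, so:

  H_0: rank C_0 − rank ∂_1 = 10 − 9 = 1, and the invariant factors of ∂_1 are all 1, so H_0 = Z.
  H_1: rank ker ∂_1 − rank ∂_2 = (30 − 9) − 20 = 1, and ∂_2 has invariant factor 2 > 1, so H_1 = Z × Z/2.
  H_2: rank ker ∂_2 − rank ∂_3 = (20 − 20) − 0 = 0, and there is no ∂_3, so H_2 = 0.

(K is a triangulation of the Klein bottle.)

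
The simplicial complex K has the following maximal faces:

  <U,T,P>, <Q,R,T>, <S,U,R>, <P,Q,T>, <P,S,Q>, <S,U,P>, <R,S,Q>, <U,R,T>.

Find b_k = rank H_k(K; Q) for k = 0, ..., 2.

b_0 = 1, b_1 = 0, b_2 = 1.

We work with the vertex ordering P < Q < R < S < T < U. The simplices of K, each written with vertices in increasing order, are:

  0-simplices (6): P, Q, R, S, T, U
  1-simplices (12): PQ, PS, PT, PU, QR, QS, QT, RS, RT, RU, SU, TU
  2-simplices (8): PQS, PQT, PSU, PTU, QRS, QRT, RSU, RTU

Hence C_0 ≅ Z^6, C_1 ≅ Z^12, C_2 ≅ Z^8.

Boundary ∂_1: C_1 → C_0 maps an edge to its endpoints' difference, ∂[p,q] = q − p.
The 6×12 boundary matrix has rank 5 and Smith normal form diag(1,1,1,1,1).

Boundary ∂_2: C_2 → C_1 maps a triangle to the signed sum of its edges. For instance
  ∂RTU = TU − RU + RT,
  ∂PTU = TU − PU + PT.
As a 12×8 matrix over Z this has rank 7, with invariant factors (1,1,1,1,1,1,1).

Reading off H_k = ker ∂_k / im ∂_{k+1}:

  H_0: rank C_0 − rank ∂_1 = 6 − 5 = 1, and the invariant factors of ∂_1 are all 1, so H_0 = Z.
  H_1: rank ker ∂_1 − rank ∂_2 = (12 − 5) − 7 = 0, and the invariant factors of ∂_2 are all 1, so H_1 = 0.
  H_2: rank ker ∂_2 − rank ∂_3 = (8 − 7) − 0 = 1, and there is no ∂_3, so H_2 = Z.

Hence the Betti numbers are b_0 = 1, b_1 = 0, b_2 = 1.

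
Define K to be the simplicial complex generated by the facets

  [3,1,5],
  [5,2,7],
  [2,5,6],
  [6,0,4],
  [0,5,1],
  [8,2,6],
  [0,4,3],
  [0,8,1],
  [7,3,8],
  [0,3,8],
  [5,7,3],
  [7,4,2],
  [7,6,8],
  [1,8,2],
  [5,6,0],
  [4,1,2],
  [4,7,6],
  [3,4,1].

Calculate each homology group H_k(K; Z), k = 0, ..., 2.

H_0 ≅ Z,  H_1 ≅ Z × Z/2,  H_2 = 0.

Order the vertices as 0 < 1 < 2 < 3 < 4 < 5 < 6 < 7 < 8. Listing each simplex with vertices in this order, K has dimension 2 with simplices:

  0-simplices (9): [0], [1], [2], [3], [4], [5], [6], [7], [8]
  1-simplices (27): (27 of them)
  2-simplices (18): [0,1,5], [0,1,8], [0,3,4], [0,3,8], [0,4,6], [0,5,6], [1,2,4], [1,2,8], [1,3,4], [1,3,5], [2,4,7], [2,5,6], [2,5,7], [2,6,8], [3,5,7], [3,7,8], [4,6,7], [6,7,8]

so the chain groups are C_0 ≅ Z^9, C_1 ≅ Z^27, C_2 ≅ Z^18.

∂_1: C_1 → C_0 maps an edge to its endpoints' difference, ∂[p,q] = q − p. For instance
  ∂[6,7] = [7] − [6].
The 9×27 boundary matrix has rank 8 and Smith normal form diag(1,1,1,1,1,1,1,1).

∂_2: C_2 → C_1 maps a triangle to the signed sum of its edges. For instance
  ∂[4,6,7] = [6,7] − [4,7] + [4,6],
  ∂[0,4,6] = [4,6] − [0,6] + [0,4].
The resulting 27×18 matrix has rank 18, and its Smith normal form has invariant factors (1,1,1,1,1,1,1,1,1,1,1,1,1,1,1,1,1,2).

Reading off H_k = ker ∂_k / im ∂_{k+1}:

  H_0: rank C_0 − rank ∂_1 = 9 − 8 = 1, and the invariant factors of ∂_1 are all 1, so H_0 ≅ Z.
  H_1: rank ker ∂_1 − rank ∂_2 = (27 − 8) − 18 = 1, and ∂_2 has invariant factor 2 > 1, so H_1 ≅ Z × Z/2.
  H_2: rank ker ∂_2 − rank ∂_3 = (18 − 18) − 0 = 0, and there is no ∂_3, so H_2 ≅ 0.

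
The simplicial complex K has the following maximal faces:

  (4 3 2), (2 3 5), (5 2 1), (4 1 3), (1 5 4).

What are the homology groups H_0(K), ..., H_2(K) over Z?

H_0 ≅ Z,  H_1 ≅ Z,  H_2 = 0.

Order the vertices as 1 < 2 < 3 < 4 < 5. Listing each simplex with vertices in this order, K has dimension 2 with simplices:

  0-simplices (5): [1], [2], [3], [4], [5]
  1-simplices (10): [1,2], [1,3], [1,4], [1,5], [2,3], [2,4], [2,5], [3,4], [3,5], [4,5]
  2-simplices (5): [1,2,5], [1,3,4], [1,4,5], [2,3,4], [2,3,5]

so the chain groups are C_0 ≅ Z^5, C_1 ≅ Z^10, C_2 ≅ Z^5.

∂_1: C_1 → C_0 maps an edge to its endpoints' difference, ∂[p,q] = q − p.
The resulting 5×10 matrix has rank 4, and its Smith normal form has invariant factors (1,1,1,1).

The boundary map ∂_2: C_2 → C_1 sends each 2-simplex [p,q,r] to [q,r] − [p,r] + [p,q]. For instance
  ∂[1,2,5] = [2,5] − [1,5] + [1,2],
  ∂[2,3,4] = [3,4] − [2,4] + [2,3].
The resulting 10×5 matrix has rank 5, and its Smith normal form has invariant factors (1,1,1,1,1).

Computing H_k = (kernel of ∂_k) / (image of ∂_{k+1}):

  H_0: rank C_0 − rank ∂_1 = 5 − 4 = 1, and the invariant factors of ∂_1 are all 1, so H_0 ≅ Z.
  H_1: rank ker ∂_1 − rank ∂_2 = (10 − 4) − 5 = 1, and the invariant factors of ∂_2 are all 1, so H_1 ≅ Z.
  H_2: rank ker ∂_2 − rank ∂_3 = (5 − 5) − 0 = 0, and there is no ∂_3, so H_2 ≅ 0.

As a check, the Euler characteristic is 5 − 10 + 5 = 0, which agrees with 1 − 1 + 0 = 0.
(K is a triangulation of the Möbius band.)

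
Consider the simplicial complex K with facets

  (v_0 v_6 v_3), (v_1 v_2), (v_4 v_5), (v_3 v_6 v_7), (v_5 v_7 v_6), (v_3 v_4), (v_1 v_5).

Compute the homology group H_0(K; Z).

We work with the vertex ordering v_0 < v_1 < v_2 < v_3 < v_4 < v_5 < v_6 < v_7. The simplices of K, each written with vertices in increasing order, are:

  0-simplices (8): [v_0], [v_1], [v_2], [v_3], [v_4], [v_5], [v_6], [v_7]
  1-simplices (11): [v_0,v_3], [v_0,v_6], [v_1,v_2], [v_1,v_5], [v_3,v_4], [v_3,v_6], [v_3,v_7], [v_4,v_5], [v_5,v_6], [v_5,v_7], [v_6,v_7]
  2-simplices (3): [v_0,v_3,v_6], [v_3,v_6,v_7], [v_5,v_6,v_7]

Hence C_0 ≅ Z^8, C_1 ≅ Z^11, C_2 ≅ Z^3.

The boundary map ∂_1: C_1 → C_0 is given by ∂[p,q] = [q] − [p]. For instance
  ∂[v_6,v_7] = [v_7] − [v_6].
The resulting 8×11 matrix has rank 7, and its Smith normal form has invariant factors (1,1,1,1,1,1,1).

∂_2: C_2 → C_1 maps a triangle to the signed sum of its edges. For instance
  ∂[v_3,v_6,v_7] = [v_6,v_7] − [v_3,v_7] + [v_3,v_6],
  ∂[v_5,v_6,v_7] = [v_6,v_7] − [v_5,v_7] + [v_5,v_6].
As a 11×3 matrix over Z this has rank 3, with invariant factors (1,1,1).

From H_k ≅ ker(∂_k) / im(∂_{k+1}) we obtain:

  H_0: rank C_0 − rank ∂_1 = 8 − 7 = 1, and the invariant factors of ∂_1 are all 1, so H_0 = Z.

H_0 ≅ Z.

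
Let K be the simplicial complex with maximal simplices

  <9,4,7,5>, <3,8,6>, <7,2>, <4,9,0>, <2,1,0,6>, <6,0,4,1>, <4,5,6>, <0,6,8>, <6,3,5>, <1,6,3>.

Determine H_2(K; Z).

H_2 ≅ 0.

We work with the vertex ordering 0 < 1 < 2 < 3 < 4 < 5 < 6 < 7 < 8 < 9. The simplices of K, each written with vertices in increasing order, are:

  0-simplices (10): [0], [1], [2], [3], [4], [5], [6], [7], [8], [9]
  1-simplices (24): (24 of them)
  2-simplices (17): [0,1,2], [0,1,4], [0,1,6], [0,2,6], [0,4,6], [0,4,9], [0,6,8], [1,2,6], [1,3,6], [1,4,6], [3,5,6], [3,6,8], [4,5,6], [4,5,7], [4,5,9], [4,7,9], [5,7,9]
  3-simplices (3): [0,1,2,6], [0,1,4,6], [4,5,7,9]

giving chain groups C_0 ≅ Z^10, C_1 ≅ Z^24, C_2 ≅ Z^17, C_3 ≅ Z^3.

∂_1: C_1 → C_0 maps an edge to its endpoints' difference, ∂[p,q] = q − p.
The resulting 10×24 matrix has rank 9, and its Smith normal form has invariant factors (1,1,1,1,1,1,1,1,1).

The boundary map ∂_2: C_2 → C_1 acts by ∂[p,q,r] = [q,r] − [p,r] + [p,q]. For instance
  ∂[3,5,6] = [5,6] − [3,6] + [3,5],
  ∂[0,1,4] = [1,4] − [0,4] + [0,1].
As a 24×17 matrix over Z this has rank 14, with invariant factors (1,1,1,1,1,1,1,1,1,1,1,1,1,1).

∂_3: C_3 → C_2 sends each 3-simplex σ to the alternating sum Σ_i (−1)^i (σ with its i-th vertex removed). For instance
  ∂[0,1,4,6] = [1,4,6] − [0,4,6] + [0,1,6] − [0,1,4],
  ∂[4,5,7,9] = [5,7,9] − [4,7,9] + [4,5,9] − [4,5,7].
The resulting 17×3 matrix has rank 3, and its Smith normal form has invariant factors (1,1,1).

From H_k ≅ ker(∂_k) / im(∂_{k+1}) we obtain:

  H_2: rank ker ∂_2 − rank ∂_3 = (17 − 14) − 3 = 0, and the invariant factors of ∂_3 are all 1, so H_2 ≅ 0.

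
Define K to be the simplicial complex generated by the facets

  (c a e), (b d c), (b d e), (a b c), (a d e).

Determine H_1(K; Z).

H_1 = Z.

Order the vertices as a < b < c < d < e. Listing each simplex with vertices in this order, K has dimension 2 with simplices:

  0-simplices (5): a, b, c, d, e
  1-simplices (10): ab, ac, ad, ae, bc, bd, be, cd, ce, de
  2-simplices (5): abc, ace, ade, bcd, bde

so the chain groups are C_0 ≅ Z^5, C_1 ≅ Z^10, C_2 ≅ Z^5.

The boundary map ∂_1: C_1 → C_0 sends each edge [p,q] (with p < q) to q − p.
The resulting 5×10 matrix has rank 4, and its Smith normal form has invariant factors (1,1,1,1).

Boundary ∂_2: C_2 → C_1 sends each 2-simplex [p,q,r] to [q,r] − [p,r] + [p,q]. For instance
  ∂bcd = cd − bd + bc,
  ∂bde = de − be + bd.
As a 10×5 matrix over Z this has rank 5, with invariant factors (1,1,1,1,1).

Now H_k = ker ∂_k / im ∂_{k+1}, so:

  H_1: rank ker ∂_1 − rank ∂_2 = (10 − 4) − 5 = 1, and the invariant factors of ∂_2 are all 1, so H_1 ≅ Z.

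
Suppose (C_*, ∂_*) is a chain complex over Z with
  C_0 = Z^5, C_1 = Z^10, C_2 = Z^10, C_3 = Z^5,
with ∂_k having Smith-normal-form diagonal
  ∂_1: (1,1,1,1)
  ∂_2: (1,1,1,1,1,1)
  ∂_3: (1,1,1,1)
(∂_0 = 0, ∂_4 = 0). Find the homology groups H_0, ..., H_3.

H_0: b_0 = 5 − 0 − 4 = 1; torsion from ∂_1 factors > 1: none. So H_0 = Z.
H_1: b_1 = 10 − 4 − 6 = 0; torsion from ∂_2 factors > 1: none. So H_1 = 0.
H_2: b_2 = 10 − 6 − 4 = 0; torsion from ∂_3 factors > 1: none. So H_2 = 0.
H_3: b_3 = 5 − 4 − 0 = 1; torsion from ∂_4 factors > 1: none. So H_3 = Z.

H_0 = Z,  H_1 = 0,  H_2 = 0,  H_3 = Z.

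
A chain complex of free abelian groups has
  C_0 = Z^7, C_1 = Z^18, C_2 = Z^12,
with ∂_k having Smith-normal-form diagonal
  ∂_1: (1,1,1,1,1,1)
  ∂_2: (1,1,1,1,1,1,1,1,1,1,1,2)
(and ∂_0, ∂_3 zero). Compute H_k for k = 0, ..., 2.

H_0: b_0 = 7 − 0 − 6 = 1; torsion from ∂_1 factors > 1: none. So H_0 = Z.
H_1: b_1 = 18 − 6 − 12 = 0; torsion from ∂_2 factors > 1: [2]. So H_1 = Z_2.
H_2: b_2 = 12 − 12 − 0 = 0; torsion from ∂_3 factors > 1: none. So H_2 = 0.

H_0 = Z,  H_1 = Z_2,  H_2 = 0.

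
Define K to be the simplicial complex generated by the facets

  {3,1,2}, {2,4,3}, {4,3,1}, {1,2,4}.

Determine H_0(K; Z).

H_0 ≅ Z.

Take the total order 1 < 2 < 3 < 4 on the vertex set. Then K (dimension 2) consists of the simplices:

  0-simplices (4): [1], [2], [3], [4]
  1-simplices (6): [1,2], [1,3], [1,4], [2,3], [2,4], [3,4]
  2-simplices (4): [1,2,3], [1,2,4], [1,3,4], [2,3,4]

giving chain groups C_0 ≅ Z^4, C_1 ≅ Z^6, C_2 ≅ Z^4.

The boundary map ∂_1: C_1 → C_0 sends each edge [p,q] (with p < q) to q − p. For instance
  ∂[3,4] = [4] − [3].
As a 4×6 matrix over Z this has rank 3, with invariant factors (1,1,1).

Boundary ∂_2: C_2 → C_1 sends each 2-simplex [p,q,r] to [q,r] − [p,r] + [p,q]. For instance
  ∂[2,3,4] = [3,4] − [2,4] + [2,3],
  ∂[1,3,4] = [3,4] − [1,4] + [1,3].
The 6×4 boundary matrix has rank 3 and Smith normal form diag(1,1,1).

Computing H_k = (kernel of ∂_k) / (image of ∂_{k+1}):

  H_0: rank C_0 − rank ∂_1 = 4 − 3 = 1, and the invariant factors of ∂_1 are all 1, so H_0 = Z.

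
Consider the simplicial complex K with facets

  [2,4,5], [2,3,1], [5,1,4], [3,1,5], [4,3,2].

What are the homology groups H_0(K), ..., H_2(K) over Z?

We work with the vertex ordering 1 < 2 < 3 < 4 < 5. The simplices of K, each written with vertices in increasing order, are:

  0-simplices (5): [1], [2], [3], [4], [5]
  1-simplices (10): [1,2], [1,3], [1,4], [1,5], [2,3], [2,4], [2,5], [3,4], [3,5], [4,5]
  2-simplices (5): [1,2,3], [1,3,5], [1,4,5], [2,3,4], [2,4,5]

giving chain groups C_0 ≅ Z^5, C_1 ≅ Z^10, C_2 ≅ Z^5.

The boundary map ∂_1: C_1 → C_0 is given by ∂[p,q] = [q] − [p].
This gives a 5×10 integer matrix of rank 4; reducing to Smith normal form yields diagonal entries (1,1,1,1).

The boundary map ∂_2: C_2 → C_1 acts by ∂[p,q,r] = [q,r] − [p,r] + [p,q]. For instance
  ∂[1,4,5] = [4,5] − [1,5] + [1,4],
  ∂[1,2,3] = [2,3] − [1,3] + [1,2].
The resulting 10×5 matrix has rank 5, and its Smith normal form has invariant factors (1,1,1,1,1).

Computing H_k = (kernel of ∂_k) / (image of ∂_{k+1}):

  H_0: rank C_0 − rank ∂_1 = 5 − 4 = 1, and the invariant factors of ∂_1 are all 1, so H_0 = Z.
  H_1: rank ker ∂_1 − rank ∂_2 = (10 − 4) − 5 = 1, and the invariant factors of ∂_2 are all 1, so H_1 = Z.
  H_2: rank ker ∂_2 − rank ∂_3 = (5 − 5) − 0 = 0, and there is no ∂_3, so H_2 = 0.

H_0 = Z,  H_1 = Z,  H_2 = 0.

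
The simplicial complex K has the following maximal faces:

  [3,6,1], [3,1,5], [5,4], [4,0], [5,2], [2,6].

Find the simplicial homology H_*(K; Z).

H_0 = Z,  H_1 = Z,  H_2 = 0.

Order the vertices as 0 < 1 < 2 < 3 < 4 < 5 < 6. Listing each simplex with vertices in this order, K has dimension 2 with simplices:

  0-simplices (7): [0], [1], [2], [3], [4], [5], [6]
  1-simplices (9): [0,4], [1,3], [1,5], [1,6], [2,5], [2,6], [3,5], [3,6], [4,5]
  2-simplices (2): [1,3,5], [1,3,6]

Hence C_0 ≅ Z^7, C_1 ≅ Z^9, C_2 ≅ Z^2.

The boundary map ∂_1: C_1 → C_0 maps an edge to its endpoints' difference, ∂[p,q] = q − p. For instance
  ∂[1,6] = [6] − [1].
The 7×9 boundary matrix has rank 6 and Smith normal form diag(1,1,1,1,1,1).

The boundary map ∂_2: C_2 → C_1 acts by ∂[p,q,r] = [q,r] − [p,r] + [p,q]. For instance
  ∂[1,3,5] = [3,5] − [1,5] + [1,3],
  ∂[1,3,6] = [3,6] − [1,6] + [1,3].
The resulting 9×2 matrix has rank 2, and its Smith normal form has invariant factors (1,1).

Reading off H_k = ker ∂_k / im ∂_{k+1}:

  H_0: rank C_0 − rank ∂_1 = 7 − 6 = 1, and the invariant factors of ∂_1 are all 1, so H_0 = Z.
  H_1: rank ker ∂_1 − rank ∂_2 = (9 − 6) − 2 = 1, and the invariant factors of ∂_2 are all 1, so H_1 = Z.
  H_2: rank ker ∂_2 − rank ∂_3 = (2 − 2) − 0 = 0, and there is no ∂_3, so H_2 = 0.

As a check, the Euler characteristic is 7 − 9 + 2 = 0, which agrees with 1 − 1 + 0 = 0.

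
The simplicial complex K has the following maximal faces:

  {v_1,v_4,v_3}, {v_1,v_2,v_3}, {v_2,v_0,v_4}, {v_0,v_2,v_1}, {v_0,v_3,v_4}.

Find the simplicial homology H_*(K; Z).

Fix the vertex order v_0 < v_1 < v_2 < v_3 < v_4 and write every simplex with vertices in increasing order. Then dim K = 2 and the simplices of K are:

  0-simplices (5): [v_0], [v_1], [v_2], [v_3], [v_4]
  1-simplices (10): [v_0,v_1], [v_0,v_2], [v_0,v_3], [v_0,v_4], [v_1,v_2], [v_1,v_3], [v_1,v_4], [v_2,v_3], [v_2,v_4], [v_3,v_4]
  2-simplices (5): [v_0,v_1,v_2], [v_0,v_2,v_4], [v_0,v_3,v_4], [v_1,v_2,v_3], [v_1,v_3,v_4]

Hence C_0 ≅ Z^5, C_1 ≅ Z^10, C_2 ≅ Z^5.

∂_1: C_1 → C_0 sends each edge [p,q] (with p < q) to q − p. For instance
  ∂[v_1,v_2] = [v_2] − [v_1].
As a 5×10 matrix over Z this has rank 4, with invariant factors (1,1,1,1).

∂_2: C_2 → C_1 sends each 2-simplex [p,q,r] to [q,r] − [p,r] + [p,q]. For instance
  ∂[v_1,v_3,v_4] = [v_3,v_4] − [v_1,v_4] + [v_1,v_3],
  ∂[v_0,v_1,v_2] = [v_1,v_2] − [v_0,v_2] + [v_0,v_1].
As a 10×5 matrix over Z this has rank 5, with invariant factors (1,1,1,1,1).

From H_k ≅ ker(∂_k) / im(∂_{k+1}) we obtain:

  H_0: rank C_0 − rank ∂_1 = 5 − 4 = 1, and the invariant factors of ∂_1 are all 1, so H_0 ≅ Z.
  H_1: rank ker ∂_1 − rank ∂_2 = (10 − 4) − 5 = 1, and the invariant factors of ∂_2 are all 1, so H_1 ≅ Z.
  H_2: rank ker ∂_2 − rank ∂_3 = (5 − 5) − 0 = 0, and there is no ∂_3, so H_2 ≅ 0.

H_0 = Z,  H_1 = Z,  H_2 = 0.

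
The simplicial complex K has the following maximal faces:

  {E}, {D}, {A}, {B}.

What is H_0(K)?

Fix the vertex order A < B < D < E and write every simplex with vertices in increasing order. Then dim K = 0 and the simplices of K are:

  0-simplices (4): A, B, D, E

so the chain groups are C_0 ≅ Z^4.

From H_k ≅ ker(∂_k) / im(∂_{k+1}) we obtain:

  H_0: rank C_0 − rank ∂_1 = 4 − 0 = 4, and there is no ∂_1, so H_0 ≅ Z^4.

H_0 ≅ Z^4.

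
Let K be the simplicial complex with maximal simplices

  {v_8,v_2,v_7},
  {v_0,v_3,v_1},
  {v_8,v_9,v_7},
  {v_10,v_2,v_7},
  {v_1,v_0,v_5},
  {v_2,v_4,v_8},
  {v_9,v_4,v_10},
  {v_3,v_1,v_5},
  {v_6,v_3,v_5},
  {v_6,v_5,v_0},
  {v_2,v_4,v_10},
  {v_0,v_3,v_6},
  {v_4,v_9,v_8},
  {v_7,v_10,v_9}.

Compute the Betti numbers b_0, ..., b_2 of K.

Order the vertices as v_0 < v_1 < v_2 < v_3 < v_4 < v_5 < v_6 < v_7 < v_8 < v_9 < v_10. Listing each simplex with vertices in this order, K has dimension 2 with simplices:

  0-simplices (11): [v_0], [v_1], [v_2], [v_3], [v_4], [v_5], [v_6], [v_7], [v_8], [v_9], [v_10]
  1-simplices (21): (21 of them)
  2-simplices (14): (14 of them)

so the chain groups are C_0 ≅ Z^11, C_1 ≅ Z^21, C_2 ≅ Z^14.

Boundary ∂_1: C_1 → C_0 sends each edge [p,q] (with p < q) to q − p.
The 11×21 boundary matrix has rank 9 and Smith normal form diag(1,1,1,1,1,1,1,1,1).

The boundary map ∂_2: C_2 → C_1 maps a triangle to the signed sum of its edges. For instance
  ∂[v_7,v_8,v_9] = [v_8,v_9] − [v_7,v_9] + [v_7,v_8],
  ∂[v_4,v_9,v_10] = [v_9,v_10] − [v_4,v_10] + [v_4,v_9].
The resulting 21×14 matrix has rank 12, and its Smith normal form has invariant factors (1,1,1,1,1,1,1,1,1,1,1,1).

Now H_k = ker ∂_k / im ∂_{k+1}, so:

  H_0: rank C_0 − rank ∂_1 = 11 − 9 = 2, and the invariant factors of ∂_1 are all 1, so H_0 = Z^2.
  H_1: rank ker ∂_1 − rank ∂_2 = (21 − 9) − 12 = 0, and the invariant factors of ∂_2 are all 1, so H_1 = 0.
  H_2: rank ker ∂_2 − rank ∂_3 = (14 − 12) − 0 = 2, and there is no ∂_3, so H_2 = Z^2.

(K is a triangulation of the disjoint union of the 2-sphere S^2 and the 2-sphere S^2.)

Hence the Betti numbers are b_0 = 2, b_1 = 0, b_2 = 2.

b_0 = 2, b_1 = 0, b_2 = 2.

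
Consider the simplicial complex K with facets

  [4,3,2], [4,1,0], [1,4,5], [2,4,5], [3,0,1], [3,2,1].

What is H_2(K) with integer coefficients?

H_2 ≅ 0.

Order the vertices as 0 < 1 < 2 < 3 < 4 < 5. Listing each simplex with vertices in this order, K has dimension 2 with simplices:

  0-simplices (6): [0], [1], [2], [3], [4], [5]
  1-simplices (12): [0,1], [0,3], [0,4], [1,2], [1,3], [1,4], [1,5], [2,3], [2,4], [2,5], [3,4], [4,5]
  2-simplices (6): [0,1,3], [0,1,4], [1,2,3], [1,4,5], [2,3,4], [2,4,5]

giving chain groups C_0 ≅ Z^6, C_1 ≅ Z^12, C_2 ≅ Z^6.

∂_1: C_1 → C_0 maps an edge to its endpoints' difference, ∂[p,q] = q − p. For instance
  ∂[2,5] = [5] − [2].
This gives a 6×12 integer matrix of rank 5; reducing to Smith normal form yields diagonal entries (1,1,1,1,1).

The boundary map ∂_2: C_2 → C_1 sends each 2-simplex [p,q,r] to [q,r] − [p,r] + [p,q]. For instance
  ∂[1,2,3] = [2,3] − [1,3] + [1,2],
  ∂[1,4,5] = [4,5] − [1,5] + [1,4].
This gives a 12×6 integer matrix of rank 6; reducing to Smith normal form yields diagonal entries (1,1,1,1,1,1).

From H_k ≅ ker(∂_k) / im(∂_{k+1}) we obtain:

  H_2: rank ker ∂_2 − rank ∂_3 = (6 − 6) − 0 = 0, and there is no ∂_3, so H_2 ≅ 0.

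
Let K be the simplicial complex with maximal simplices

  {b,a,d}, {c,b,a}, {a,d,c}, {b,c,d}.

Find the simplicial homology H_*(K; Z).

K has 4 vertices, 6 edges, 4 triangles.
rank ∂_0 = 0, rank ∂_1 = 3 ⇒ b_0 = 4 − 0 − 3 = 1; all invariant factors of ∂_1 are 1 so no torsion. So H_0 = Z.
rank ∂_1 = 3, rank ∂_2 = 3 ⇒ b_1 = 6 − 3 − 3 = 0; all invariant factors of ∂_2 are 1 so no torsion. So H_1 = 0.
rank ∂_2 = 3, rank ∂_3 = 0 ⇒ b_2 = 4 − 3 − 0 = 1. So H_2 = Z.

H_0 ≅ Z,  H_1 = 0,  H_2 ≅ Z.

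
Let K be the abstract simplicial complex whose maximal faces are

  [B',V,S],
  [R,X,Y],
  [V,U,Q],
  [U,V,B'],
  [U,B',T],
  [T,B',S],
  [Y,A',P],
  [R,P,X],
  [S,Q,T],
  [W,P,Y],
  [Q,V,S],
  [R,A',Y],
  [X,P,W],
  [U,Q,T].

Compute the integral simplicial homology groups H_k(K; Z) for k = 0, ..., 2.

K has 12 vertices, 24 edges, 14 triangles.
rank ∂_0 = 0, rank ∂_1 = 10 ⇒ b_0 = 12 − 0 − 10 = 2; all invariant factors of ∂_1 are 1 so no torsion. So H_0 ≅ Z^2.
rank ∂_1 = 10, rank ∂_2 = 13 ⇒ b_1 = 24 − 10 − 13 = 1; all invariant factors of ∂_2 are 1 so no torsion. So H_1 ≅ Z.
rank ∂_2 = 13, rank ∂_3 = 0 ⇒ b_2 = 14 − 13 − 0 = 1. So H_2 ≅ Z.

H_0 = Z^2,  H_1 = Z,  H_2 = Z.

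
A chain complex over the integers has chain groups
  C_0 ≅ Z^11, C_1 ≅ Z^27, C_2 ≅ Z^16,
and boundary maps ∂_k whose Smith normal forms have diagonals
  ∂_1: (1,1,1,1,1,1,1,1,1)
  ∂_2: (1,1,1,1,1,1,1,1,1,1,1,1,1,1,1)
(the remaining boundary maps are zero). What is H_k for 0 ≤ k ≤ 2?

H_0 ≅ Z^2,  H_1 ≅ Z^3,  H_2 ≅ Z.

H_0: b_0 = 11 − 0 − 9 = 2; torsion from ∂_1 factors > 1: none. So H_0 ≅ Z^2.
H_1: b_1 = 27 − 9 − 15 = 3; torsion from ∂_2 factors > 1: none. So H_1 ≅ Z^3.
H_2: b_2 = 16 − 15 − 0 = 1; torsion from ∂_3 factors > 1: none. So H_2 ≅ Z.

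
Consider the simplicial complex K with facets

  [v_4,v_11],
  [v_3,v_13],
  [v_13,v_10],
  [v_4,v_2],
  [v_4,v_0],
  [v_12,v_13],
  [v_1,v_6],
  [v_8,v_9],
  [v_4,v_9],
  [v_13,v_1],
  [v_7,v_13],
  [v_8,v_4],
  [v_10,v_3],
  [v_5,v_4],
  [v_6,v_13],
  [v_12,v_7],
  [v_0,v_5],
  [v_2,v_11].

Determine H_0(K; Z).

K has 14 vertices, 18 edges.
rank ∂_0 = 0, rank ∂_1 = 12 ⇒ b_0 = 14 − 0 − 12 = 2; all invariant factors of ∂_1 are 1 so no torsion. So H_0 ≅ Z^2.

H_0 ≅ Z^2.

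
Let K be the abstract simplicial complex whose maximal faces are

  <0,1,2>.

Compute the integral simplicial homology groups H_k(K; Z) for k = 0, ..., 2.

Order the vertices as 0 < 1 < 2. Listing each simplex with vertices in this order, K has dimension 2 with simplices:

  0-simplices (3): [0], [1], [2]
  1-simplices (3): [0,1], [0,2], [1,2]
  2-simplices (1): [0,1,2]

so the chain groups are C_0 ≅ Z^3, C_1 ≅ Z^3, C_2 ≅ Z^1.

Boundary ∂_1: C_1 → C_0 is given by ∂[p,q] = [q] − [p].
As a 3×3 matrix over Z this has rank 2, with invariant factors (1,1).

Boundary ∂_2: C_2 → C_1 acts by ∂[p,q,r] = [q,r] − [p,r] + [p,q]. For instance
  ∂[0,1,2] = [1,2] − [0,2] + [0,1].
As a 3×1 matrix over Z this has rank 1, with invariant factors (1).

Reading off H_k = ker ∂_k / im ∂_{k+1}:

  H_0: rank C_0 − rank ∂_1 = 3 − 2 = 1, and the invariant factors of ∂_1 are all 1, so H_0 = Z.
  H_1: rank ker ∂_1 − rank ∂_2 = (3 − 2) − 1 = 0, and the invariant factors of ∂_2 are all 1, so H_1 = 0.
  H_2: rank ker ∂_2 − rank ∂_3 = (1 − 1) − 0 = 0, and there is no ∂_3, so H_2 = 0.

H_0 ≅ Z,  H_1 = 0,  H_2 = 0.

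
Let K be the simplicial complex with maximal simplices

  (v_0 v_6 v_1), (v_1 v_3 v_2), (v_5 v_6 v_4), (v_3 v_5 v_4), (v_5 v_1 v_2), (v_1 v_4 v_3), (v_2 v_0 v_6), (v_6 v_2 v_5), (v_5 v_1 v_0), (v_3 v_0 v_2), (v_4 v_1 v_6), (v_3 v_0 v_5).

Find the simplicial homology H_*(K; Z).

H_0 ≅ Z,  H_1 ≅ Z/2Z,  H_2 = 0.

K has 7 vertices, 18 edges, 12 triangles.
rank ∂_0 = 0, rank ∂_1 = 6 ⇒ b_0 = 7 − 0 − 6 = 1; all invariant factors of ∂_1 are 1 so no torsion. So H_0 ≅ Z.
rank ∂_1 = 6, rank ∂_2 = 12 ⇒ b_1 = 18 − 6 − 12 = 0; ∂_2 has invariant factor(s) [2] giving torsion. So H_1 ≅ Z/2Z.
rank ∂_2 = 12, rank ∂_3 = 0 ⇒ b_2 = 12 − 12 − 0 = 0. So H_2 ≅ 0.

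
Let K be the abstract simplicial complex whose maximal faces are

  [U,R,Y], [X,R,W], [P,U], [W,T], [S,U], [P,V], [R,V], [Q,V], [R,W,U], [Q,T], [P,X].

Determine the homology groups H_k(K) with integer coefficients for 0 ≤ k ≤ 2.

H_0 = Z,  H_1 = Z^3,  H_2 = 0.

Fix the vertex order P < Q < R < S < T < U < V < W < X < Y and write every simplex with vertices in increasing order. Then dim K = 2 and the simplices of K are:

  0-simplices (10): P, Q, R, S, T, U, V, W, X, Y
  1-simplices (15): PU, PV, PX, QT, QV, RU, RV, RW, RX, RY, SU, TW, UW, UY, WX
  2-simplices (3): RUW, RUY, RWX

so the chain groups are C_0 ≅ Z^10, C_1 ≅ Z^15, C_2 ≅ Z^3.

∂_1: C_1 → C_0 maps an edge to its endpoints' difference, ∂[p,q] = q − p. For instance
  ∂RX = X − R.
This gives a 10×15 integer matrix of rank 9; reducing to Smith normal form yields diagonal entries (1,1,1,1,1,1,1,1,1).

Boundary ∂_2: C_2 → C_1 maps a triangle to the signed sum of its edges. For instance
  ∂RUW = UW − RW + RU,
  ∂RWX = WX − RX + RW.
This gives a 15×3 integer matrix of rank 3; reducing to Smith normal form yields diagonal entries (1,1,1).

Computing H_k = (kernel of ∂_k) / (image of ∂_{k+1}):

  H_0: rank C_0 − rank ∂_1 = 10 − 9 = 1, and the invariant factors of ∂_1 are all 1, so H_0 ≅ Z.
  H_1: rank ker ∂_1 − rank ∂_2 = (15 − 9) − 3 = 3, and the invariant factors of ∂_2 are all 1, so H_1 ≅ Z^3.
  H_2: rank ker ∂_2 − rank ∂_3 = (3 − 3) − 0 = 0, and there is no ∂_3, so H_2 ≅ 0.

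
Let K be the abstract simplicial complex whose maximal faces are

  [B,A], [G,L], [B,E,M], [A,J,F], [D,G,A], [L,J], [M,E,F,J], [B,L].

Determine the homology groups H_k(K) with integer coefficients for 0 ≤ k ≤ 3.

H_0 ≅ Z,  H_1 ≅ Z^3,  H_2 = 0,  H_3 = 0.

K has 9 vertices, 17 edges, 7 triangles, 1 3-simplex.
rank ∂_0 = 0, rank ∂_1 = 8 ⇒ b_0 = 9 − 0 − 8 = 1; all invariant factors of ∂_1 are 1 so no torsion. So H_0 = Z.
rank ∂_1 = 8, rank ∂_2 = 6 ⇒ b_1 = 17 − 8 − 6 = 3; all invariant factors of ∂_2 are 1 so no torsion. So H_1 = Z^3.
rank ∂_2 = 6, rank ∂_3 = 1 ⇒ b_2 = 7 − 6 − 1 = 0; all invariant factors of ∂_3 are 1 so no torsion. So H_2 = 0.
rank ∂_3 = 1, rank ∂_4 = 0 ⇒ b_3 = 1 − 1 − 0 = 0. So H_3 = 0.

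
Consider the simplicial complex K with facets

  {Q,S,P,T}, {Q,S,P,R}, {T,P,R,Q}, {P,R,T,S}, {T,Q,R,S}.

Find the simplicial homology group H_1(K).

Fix the vertex order P < Q < R < S < T and write every simplex with vertices in increasing order. Then dim K = 3 and the simplices of K are:

  0-simplices (5): P, Q, R, S, T
  1-simplices (10): PQ, PR, PS, PT, QR, QS, QT, RS, RT, ST
  2-simplices (10): PQR, PQS, PQT, PRS, PRT, PST, QRS, QRT, QST, RST
  3-simplices (5): PQRS, PQRT, PQST, PRST, QRST

Hence C_0 ≅ Z^5, C_1 ≅ Z^10, C_2 ≅ Z^10, C_3 ≅ Z^5.

Boundary ∂_1: C_1 → C_0 is given by ∂[p,q] = [q] − [p]. For instance
  ∂RS = S − R.
This gives a 5×10 integer matrix of rank 4; reducing to Smith normal form yields diagonal entries (1,1,1,1).

∂_2: C_2 → C_1 maps a triangle to the signed sum of its edges. For instance
  ∂PST = ST − PT + PS,
  ∂QRT = RT − QT + QR.
This gives a 10×10 integer matrix of rank 6; reducing to Smith normal form yields diagonal entries (1,1,1,1,1,1).

Boundary ∂_3: C_3 → C_2 sends each 3-simplex σ to the alternating sum Σ_i (−1)^i (σ with its i-th vertex removed). For instance
  ∂PQRT = QRT − PRT + PQT − PQR,
  ∂QRST = RST − QST + QRT − QRS.
This gives a 10×5 integer matrix of rank 4; reducing to Smith normal form yields diagonal entries (1,1,1,1).

Computing H_k = (kernel of ∂_k) / (image of ∂_{k+1}):

  H_1: rank ker ∂_1 − rank ∂_2 = (10 − 4) − 6 = 0, and the invariant factors of ∂_2 are all 1, so H_1 ≅ 0.

H_1 ≅ 0.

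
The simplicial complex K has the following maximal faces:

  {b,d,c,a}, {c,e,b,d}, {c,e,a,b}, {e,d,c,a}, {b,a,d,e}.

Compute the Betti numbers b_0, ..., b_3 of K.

We work with the vertex ordering a < b < c < d < e. The simplices of K, each written with vertices in increasing order, are:

  0-simplices (5): a, b, c, d, e
  1-simplices (10): ab, ac, ad, ae, bc, bd, be, cd, ce, de
  2-simplices (10): abc, abd, abe, acd, ace, ade, bcd, bce, bde, cde
  3-simplices (5): abcd, abce, abde, acde, bcde

so the chain groups are C_0 ≅ Z^5, C_1 ≅ Z^10, C_2 ≅ Z^10, C_3 ≅ Z^5.

The boundary map ∂_1: C_1 → C_0 maps an edge to its endpoints' difference, ∂[p,q] = q − p. For instance
  ∂ab = b − a.
This gives a 5×10 integer matrix of rank 4; reducing to Smith normal form yields diagonal entries (1,1,1,1).

∂_2: C_2 → C_1 sends each 2-simplex [p,q,r] to [q,r] − [p,r] + [p,q]. For instance
  ∂abe = be − ae + ab,
  ∂bce = ce − be + bc.
This gives a 10×10 integer matrix of rank 6; reducing to Smith normal form yields diagonal entries (1,1,1,1,1,1).

The boundary map ∂_3: C_3 → C_2 sends each 3-simplex σ to the alternating sum Σ_i (−1)^i (σ with its i-th vertex removed). For instance
  ∂abde = bde − ade + abe − abd,
  ∂acde = cde − ade + ace − acd.
The resulting 10×5 matrix has rank 4, and its Smith normal form has invariant factors (1,1,1,1).

Reading off H_k = ker ∂_k / im ∂_{k+1}:

  H_0: rank C_0 − rank ∂_1 = 5 − 4 = 1, and the invariant factors of ∂_1 are all 1, so H_0 = Z.
  H_1: rank ker ∂_1 − rank ∂_2 = (10 − 4) − 6 = 0, and the invariant factors of ∂_2 are all 1, so H_1 = 0.
  H_2: rank ker ∂_2 − rank ∂_3 = (10 − 6) − 4 = 0, and the invariant factors of ∂_3 are all 1, so H_2 = 0.
  H_3: rank ker ∂_3 − rank ∂_4 = (5 − 4) − 0 = 1, and there is no ∂_4, so H_3 = Z.

(K is a triangulation of the 3-sphere S^3.)

Hence the Betti numbers are b_0 = 1, b_1 = 0, b_2 = 0, b_3 = 1.

b_0 = 1, b_1 = 0, b_2 = 0, b_3 = 1.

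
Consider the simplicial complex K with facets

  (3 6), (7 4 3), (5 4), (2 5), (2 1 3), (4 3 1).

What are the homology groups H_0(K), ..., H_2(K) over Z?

H_0 ≅ Z,  H_1 ≅ Z,  H_2 = 0.

Take the total order 1 < 2 < 3 < 4 < 5 < 6 < 7 on the vertex set. Then K (dimension 2) consists of the simplices:

  0-simplices (7): [1], [2], [3], [4], [5], [6], [7]
  1-simplices (10): [1,2], [1,3], [1,4], [2,3], [2,5], [3,4], [3,6], [3,7], [4,5], [4,7]
  2-simplices (3): [1,2,3], [1,3,4], [3,4,7]

Hence C_0 ≅ Z^7, C_1 ≅ Z^10, C_2 ≅ Z^3.

∂_1: C_1 → C_0 is given by ∂[p,q] = [q] − [p].
The 7×10 boundary matrix has rank 6 and Smith normal form diag(1,1,1,1,1,1).

∂_2: C_2 → C_1 sends each 2-simplex [p,q,r] to [q,r] − [p,r] + [p,q]. For instance
  ∂[1,2,3] = [2,3] − [1,3] + [1,2],
  ∂[3,4,7] = [4,7] − [3,7] + [3,4].
The resulting 10×3 matrix has rank 3, and its Smith normal form has invariant factors (1,1,1).

Reading off H_k = ker ∂_k / im ∂_{k+1}:

  H_0: rank C_0 − rank ∂_1 = 7 − 6 = 1, and the invariant factors of ∂_1 are all 1, so H_0 ≅ Z.
  H_1: rank ker ∂_1 − rank ∂_2 = (10 − 6) − 3 = 1, and the invariant factors of ∂_2 are all 1, so H_1 ≅ Z.
  H_2: rank ker ∂_2 − rank ∂_3 = (3 − 3) − 0 = 0, and there is no ∂_3, so H_2 ≅ 0.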